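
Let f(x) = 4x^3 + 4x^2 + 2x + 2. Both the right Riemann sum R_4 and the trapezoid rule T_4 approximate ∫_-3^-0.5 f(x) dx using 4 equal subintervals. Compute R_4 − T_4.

24.21875

R_4 = -27.40234375.
T_4 = -51.62109375.
R_4 − T_4 = 24.21875.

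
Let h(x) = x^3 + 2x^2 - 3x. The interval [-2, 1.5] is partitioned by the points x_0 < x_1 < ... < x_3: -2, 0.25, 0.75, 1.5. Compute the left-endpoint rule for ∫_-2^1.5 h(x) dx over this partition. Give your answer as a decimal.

12.66796875

Subinterval widths: 2.25, 0.5, 0.75.
Left endpoints: -2, 0.25, 0.75.
h(-2) = 6, h(0.25) = -0.609375, h(0.75) = -0.703125.
Sum = Σ Δx_i · h(x_i).
Sum = 12.66796875.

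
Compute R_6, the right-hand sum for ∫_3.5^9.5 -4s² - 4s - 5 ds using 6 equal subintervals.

Δs = (9.5 − 3.5)/6 = 1.
Right endpoints: 4.5, 5.5, 6.5, 7.5, 8.5, 9.5.
f(4.5) = -104, f(5.5) = -148, f(6.5) = -200, f(7.5) = -260, f(8.5) = -328, f(9.5) = -404.
Sum = Δs · [f(4.5) + f(5.5) + f(6.5) + ...].
Sum = -1444.

-1444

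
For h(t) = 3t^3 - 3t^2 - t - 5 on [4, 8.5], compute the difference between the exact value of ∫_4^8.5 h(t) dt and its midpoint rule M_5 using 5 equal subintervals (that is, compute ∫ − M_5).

16.1746875

Exact integral: ∫_4^8.5 h(t) dt = 3122.296875.
M_5 = 3106.1221875.
Error = 3122.296875 − 3106.1221875 = 16.1746875.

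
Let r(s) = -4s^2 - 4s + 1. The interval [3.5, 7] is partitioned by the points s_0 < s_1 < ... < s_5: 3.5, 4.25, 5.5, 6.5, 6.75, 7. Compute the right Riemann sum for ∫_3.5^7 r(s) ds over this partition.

-545.5

Subinterval widths: 0.75, 1.25, 1, 0.25, 0.25.
Right endpoints: 4.25, 5.5, 6.5, 6.75, 7.
r(4.25) = -88.25, r(5.5) = -142, r(6.5) = -194, r(6.75) = -208.25, r(7) = -223.
Sum = Σ Δs_i · r(s_i).
Sum = -545.5.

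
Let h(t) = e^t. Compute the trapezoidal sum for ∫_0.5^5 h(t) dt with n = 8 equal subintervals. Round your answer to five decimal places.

150.61395

Δt = (5 − 0.5)/8 = 0.5625.
h(0.5) ≈ 1.64872, h(1.0625) ≈ 2.89360, h(1.625) ≈ 5.07842, h(2.1875) ≈ 8.91290, h(2.75) ≈ 15.64263, h(3.3125) ≈ 27.45367, h(3.875) ≈ 48.18270, h(4.4375) ≈ 84.56327, h(5) ≈ 148.41316.
T_8 = (Δt/2)·[h(t_0) + 2h(t_1) + ... + 2h(t_{7}) + h(t_8)].
Sum ≈ 150.61395.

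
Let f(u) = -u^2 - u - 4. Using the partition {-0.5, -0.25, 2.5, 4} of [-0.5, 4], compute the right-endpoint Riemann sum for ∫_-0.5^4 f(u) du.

Subinterval widths: 0.25, 2.75, 1.5.
Right endpoints: -0.25, 2.5, 4.
f(-0.25) = -3.8125, f(2.5) = -12.75, f(4) = -24.
Sum = Σ Δu_i · f(u_i).
Sum = -72.015625.

-72.015625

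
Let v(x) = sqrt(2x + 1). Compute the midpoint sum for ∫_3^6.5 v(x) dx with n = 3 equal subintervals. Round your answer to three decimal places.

Δx = (6.5 − 3)/3 = 7/6.
Midpoints: 43/12, 4.75, 71/12.
v(43/12) ≈ 2.858, v(4.75) ≈ 3.240, v(71/12) ≈ 3.582.
Sum = Δx · [v(43/12) + v(4.75) + v(71/12)].
Sum ≈ 11.294.

11.294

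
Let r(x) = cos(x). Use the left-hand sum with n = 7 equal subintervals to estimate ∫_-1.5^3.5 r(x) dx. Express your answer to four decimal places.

0.9787

Δx = (3.5 − (-1.5))/7 = 5/7.
Left endpoints: -1.5, -11/14, -1/14, 9/14, 19/14, 29/14, 39/14.
r(-1.5) ≈ 0.0707, r(-11/14) ≈ 0.7069, r(-1/14) ≈ 0.9975, r(9/14) ≈ 0.8004, r(19/14) ≈ 0.2120, r(29/14) ≈ -0.4800, r(39/14) ≈ -0.9373.
Sum = Δx · [r(-1.5) + r(-11/14) + r(-1/14) + ...].
Sum ≈ 0.9787.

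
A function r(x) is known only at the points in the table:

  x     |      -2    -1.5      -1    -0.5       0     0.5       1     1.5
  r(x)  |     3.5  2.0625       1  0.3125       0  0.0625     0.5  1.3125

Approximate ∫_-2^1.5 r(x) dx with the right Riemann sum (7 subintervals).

Δx = 0.5.
Sum = 0.5·[2.0625 + 1 + 0.3125 + 0 + 0.0625 + 0.5 + 1.3125] = 2.625.

2.625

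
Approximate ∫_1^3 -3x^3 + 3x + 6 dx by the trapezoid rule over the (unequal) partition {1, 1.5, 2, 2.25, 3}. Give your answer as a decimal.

-38.2734375

Subinterval widths: 0.5, 0.5, 0.25, 0.75.
f(1) = 6, f(1.5) = 0.375, f(2) = -12, f(2.25) = -21.421875, f(3) = -66.
On each subinterval the trapezoid contributes (Δx_i/2)·[f(x_{i-1}) + f(x_i)].
Sum = -38.2734375.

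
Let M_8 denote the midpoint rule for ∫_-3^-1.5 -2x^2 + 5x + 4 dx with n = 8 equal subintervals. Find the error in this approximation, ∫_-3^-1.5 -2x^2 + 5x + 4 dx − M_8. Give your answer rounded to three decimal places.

-0.009

Exact integral: ∫_-3^-1.5 f(x) dx = -26.625.
M_8 ≈ -26.61621.
Error ≈ -26.625 − (-26.61621) ≈ -0.009.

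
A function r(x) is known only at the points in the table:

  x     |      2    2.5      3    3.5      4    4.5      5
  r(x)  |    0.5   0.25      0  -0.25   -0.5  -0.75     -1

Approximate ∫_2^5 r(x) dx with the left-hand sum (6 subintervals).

-0.375

Δx = 0.5.
Sum = 0.5·[0.5 + 0.25 + 0 + (-0.25) + (-0.5) + (-0.75)] = -0.375.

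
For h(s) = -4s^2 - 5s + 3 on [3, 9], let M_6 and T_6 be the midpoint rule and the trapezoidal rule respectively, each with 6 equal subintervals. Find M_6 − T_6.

6

M_6 = -1096.
T_6 = -1102.
M_6 − T_6 = 6.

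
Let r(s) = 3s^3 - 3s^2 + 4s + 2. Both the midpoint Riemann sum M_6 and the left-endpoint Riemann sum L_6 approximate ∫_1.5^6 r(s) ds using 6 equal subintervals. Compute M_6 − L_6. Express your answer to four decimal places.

188.5254

M_6 ≈ 825.591797.
L_6 = 637.06640625.
M_6 − L_6 ≈ 188.5254.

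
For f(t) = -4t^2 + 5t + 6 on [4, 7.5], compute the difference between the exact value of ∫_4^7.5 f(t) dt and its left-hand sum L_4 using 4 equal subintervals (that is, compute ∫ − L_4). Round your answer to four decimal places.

-60.9948

Exact integral: ∫_4^7.5 f(t) dt ≈ -355.541667.
L_4 = -294.546875.
Error ≈ -355.541667 − (-294.546875) ≈ -60.9948.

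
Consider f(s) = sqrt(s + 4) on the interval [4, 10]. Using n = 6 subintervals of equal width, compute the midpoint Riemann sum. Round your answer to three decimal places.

19.839

Δs = (10 − 4)/6 = 1.
Midpoints: 4.5, 5.5, 6.5, 7.5, 8.5, 9.5.
f(4.5) ≈ 2.915, f(5.5) ≈ 3.082, f(6.5) ≈ 3.240, f(7.5) ≈ 3.391, f(8.5) ≈ 3.536, f(9.5) ≈ 3.674.
Sum = Δs · [f(4.5) + f(5.5) + f(6.5) + ...].
Sum ≈ 19.839.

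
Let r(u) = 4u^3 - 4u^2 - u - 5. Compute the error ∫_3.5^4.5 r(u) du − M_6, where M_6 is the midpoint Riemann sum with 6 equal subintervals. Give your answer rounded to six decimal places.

0.101852

Exact integral: ∫_3.5^4.5 r(u) du ≈ 186.66666667.
M_6 ≈ 186.56481481.
Error ≈ 186.66666667 − 186.56481481 ≈ 0.101852.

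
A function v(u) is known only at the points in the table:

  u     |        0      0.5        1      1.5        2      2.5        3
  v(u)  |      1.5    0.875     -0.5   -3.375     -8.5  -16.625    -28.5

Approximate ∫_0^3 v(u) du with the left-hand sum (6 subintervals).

-13.3125

Δu = 0.5.
Sum = 0.5·[1.5 + 0.875 + (-0.5) + (-3.375) + (-8.5) + (-16.625)] = -13.3125.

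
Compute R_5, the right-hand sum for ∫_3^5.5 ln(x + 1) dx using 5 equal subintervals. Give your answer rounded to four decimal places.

4.2409

Δx = (5.5 − 3)/5 = 0.5.
Right endpoints: 3.5, 4, 4.5, 5, 5.5.
f(3.5) ≈ 1.5041, f(4) ≈ 1.6094, f(4.5) ≈ 1.7047, f(5) ≈ 1.7918, f(5.5) ≈ 1.8718.
Sum = Δx · [f(3.5) + f(4) + f(4.5) + f(5) + f(5.5)].
Sum ≈ 4.2409.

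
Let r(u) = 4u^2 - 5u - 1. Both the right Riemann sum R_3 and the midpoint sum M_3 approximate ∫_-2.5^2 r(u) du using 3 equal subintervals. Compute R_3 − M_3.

-13.5

R_3 = 15.75.
M_3 = 29.25.
R_3 − M_3 = -13.5.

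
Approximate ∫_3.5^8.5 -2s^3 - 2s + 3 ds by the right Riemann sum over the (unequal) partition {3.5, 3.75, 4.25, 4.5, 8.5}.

-5123.0703125

Subinterval widths: 0.25, 0.5, 0.25, 4.
Right endpoints: 3.75, 4.25, 4.5, 8.5.
f(3.75) = -109.96875, f(4.25) = -159.03125, f(4.5) = -188.25, f(8.5) = -1242.25.
Sum = Σ Δs_i · f(s_i).
Sum = -5123.0703125.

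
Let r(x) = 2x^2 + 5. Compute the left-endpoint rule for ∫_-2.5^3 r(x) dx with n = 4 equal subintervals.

55.6015625

Δx = (3 − (-2.5))/4 = 1.375.
Left endpoints: -2.5, -1.125, 0.25, 1.625.
r(-2.5) = 17.5, r(-1.125) = 7.53125, r(0.25) = 5.125, r(1.625) = 10.28125.
Sum = Δx · [r(-2.5) + r(-1.125) + r(0.25) + r(1.625)].
Sum = 55.6015625.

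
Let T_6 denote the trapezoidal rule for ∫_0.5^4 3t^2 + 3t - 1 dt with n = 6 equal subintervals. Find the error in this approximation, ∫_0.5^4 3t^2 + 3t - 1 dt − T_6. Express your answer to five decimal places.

-0.59549

Exact integral: ∫_0.5^4 f(t) dt = 84.
T_6 ≈ 84.5954861.
Error ≈ 84 − 84.5954861 ≈ -0.59549.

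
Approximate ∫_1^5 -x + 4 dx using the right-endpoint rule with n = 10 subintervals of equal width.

Δx = (5 − 1)/10 = 0.4.
Right endpoints: 1.4, 1.8, 2.2, 2.6, 3, 3.4, 3.8, 4.2, 4.6, 5.
f(1.4) = 2.6, f(1.8) = 2.2, f(2.2) = 1.8, f(2.6) = 1.4, f(3) = 1, f(3.4) = 0.6, f(3.8) = 0.2, f(4.2) = -0.2, f(4.6) = -0.6, f(5) = -1.
Sum = Δx · [f(1.4) + f(1.8) + f(2.2) + ...].
Sum = 3.2.

3.2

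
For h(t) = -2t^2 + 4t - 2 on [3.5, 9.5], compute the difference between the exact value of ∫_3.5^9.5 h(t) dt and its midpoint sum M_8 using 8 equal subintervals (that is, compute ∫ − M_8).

Exact integral: ∫_3.5^9.5 h(t) dt = -399.
M_8 = -398.4375.
Error = -399 − (-398.4375) = -0.5625.

-0.5625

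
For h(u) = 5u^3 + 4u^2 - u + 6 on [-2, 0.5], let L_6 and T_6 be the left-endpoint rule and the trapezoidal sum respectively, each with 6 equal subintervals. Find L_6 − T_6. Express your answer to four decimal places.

L_6 ≈ 2.444300.
T_6 ≈ 7.262008.
L_6 − T_6 ≈ -4.8177.

-4.8177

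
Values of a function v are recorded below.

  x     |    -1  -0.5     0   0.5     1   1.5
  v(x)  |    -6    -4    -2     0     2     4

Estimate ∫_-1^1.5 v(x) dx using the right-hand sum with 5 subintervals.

Δx = 0.5.
Sum = 0.5·[(-4) + (-2) + 0 + 2 + 4] = 0.

0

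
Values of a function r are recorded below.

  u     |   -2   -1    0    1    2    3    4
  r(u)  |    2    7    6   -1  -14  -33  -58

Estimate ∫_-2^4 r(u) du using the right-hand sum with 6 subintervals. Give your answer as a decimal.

-93

Δu = 1.
Sum = 1·[7 + 6 + (-1) + (-14) + (-33) + (-58)] = -93.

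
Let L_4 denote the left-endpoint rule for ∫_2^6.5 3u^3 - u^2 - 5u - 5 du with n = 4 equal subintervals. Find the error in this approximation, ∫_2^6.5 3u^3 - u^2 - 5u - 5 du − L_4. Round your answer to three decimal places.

Exact integral: ∫_2^6.5 f(u) du = 1119.796875.
L_4 ≈ 739.39746.
Error ≈ 1119.796875 − 739.39746 ≈ 380.399.

380.399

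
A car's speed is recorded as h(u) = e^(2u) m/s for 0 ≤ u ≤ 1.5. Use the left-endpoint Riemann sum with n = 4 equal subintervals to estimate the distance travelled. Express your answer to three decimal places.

6.407

Δu = (1.5 − 0)/4 = 0.375.
Left endpoints: 0, 0.375, 0.75, 1.125.
h(0) ≈ 1.000, h(0.375) ≈ 2.117, h(0.75) ≈ 4.482, h(1.125) ≈ 9.488.
Sum = Δu · [h(0) + h(0.375) + h(0.75) + h(1.125)].
Sum ≈ 6.407.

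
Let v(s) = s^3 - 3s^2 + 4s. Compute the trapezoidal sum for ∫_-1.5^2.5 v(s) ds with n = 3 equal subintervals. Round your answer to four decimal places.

Δs = (2.5 − (-1.5))/3 = 4/3.
v(-1.5) = -16.125, v(-1/6) = -163/216, v(7/6) = 469/216, v(2.5) = 6.875.
T_3 = (Δs/2)·[v(s_0) + 2v(s_1) + 2v(s_2) + v(s_3)].
Sum ≈ -4.2778.

-4.2778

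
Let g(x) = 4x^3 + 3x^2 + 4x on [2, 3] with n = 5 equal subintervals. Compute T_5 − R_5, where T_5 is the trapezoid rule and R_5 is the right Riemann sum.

-9.5

T_5 = 94.22.
R_5 = 103.72.
T_5 − R_5 = -9.5.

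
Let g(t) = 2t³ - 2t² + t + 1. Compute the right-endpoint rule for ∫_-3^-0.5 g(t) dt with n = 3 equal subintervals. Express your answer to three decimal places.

-33.148

Δt = (-0.5 − (-3))/3 = 5/6.
Right endpoints: -13/6, -4/3, -0.5.
g(-13/6) = -3337/108, g(-4/3) = -233/27, g(-0.5) = -0.25.
Sum = Δt · [g(-13/6) + g(-4/3) + g(-0.5)].
Sum ≈ -33.148.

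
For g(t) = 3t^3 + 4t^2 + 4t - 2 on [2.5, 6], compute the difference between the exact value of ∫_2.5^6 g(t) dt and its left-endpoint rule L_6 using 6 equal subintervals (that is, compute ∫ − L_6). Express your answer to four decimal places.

205.7334

Exact integral: ∫_2.5^6 g(t) dt ≈ 1262.369792.
L_6 ≈ 1056.636429.
Error ≈ 1262.369792 − 1056.636429 ≈ 205.7334.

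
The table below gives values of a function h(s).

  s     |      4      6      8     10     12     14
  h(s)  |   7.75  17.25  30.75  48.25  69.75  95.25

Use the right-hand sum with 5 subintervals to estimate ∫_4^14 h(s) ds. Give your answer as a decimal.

522.5

Δs = 2.
Sum = 2·[17.25 + 30.75 + 48.25 + 69.75 + 95.25] = 522.5.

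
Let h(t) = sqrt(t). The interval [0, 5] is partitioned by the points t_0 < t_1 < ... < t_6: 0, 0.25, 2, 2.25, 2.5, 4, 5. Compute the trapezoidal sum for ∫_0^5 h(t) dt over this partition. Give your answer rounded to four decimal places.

7.2907

Subinterval widths: 0.25, 1.75, 0.25, 0.25, 1.5, 1.
h(0) ≈ 0.0000, h(0.25) ≈ 0.5000, h(2) ≈ 1.4142, h(2.25) ≈ 1.5000, h(2.5) ≈ 1.5811, h(4) ≈ 2.0000, h(5) ≈ 2.2361.
On each subinterval the trapezoid contributes (Δt_i/2)·[h(t_{i-1}) + h(t_i)].
Sum ≈ 7.2907.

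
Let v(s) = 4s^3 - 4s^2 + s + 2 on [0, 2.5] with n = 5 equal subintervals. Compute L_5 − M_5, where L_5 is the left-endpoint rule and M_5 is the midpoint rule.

L_5 = 17.5.
M_5 = 25.78125.
L_5 − M_5 = -8.28125.

-8.28125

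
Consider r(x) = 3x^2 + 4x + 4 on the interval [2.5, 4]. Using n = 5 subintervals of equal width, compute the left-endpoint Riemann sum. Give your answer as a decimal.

68.655

Δx = (4 − 2.5)/5 = 0.3.
Left endpoints: 2.5, 2.8, 3.1, 3.4, 3.7.
r(2.5) = 32.75, r(2.8) = 38.72, r(3.1) = 45.23, r(3.4) = 52.28, r(3.7) = 59.87.
Sum = Δx · [r(2.5) + r(2.8) + r(3.1) + r(3.4) + r(3.7)].
Sum = 68.655.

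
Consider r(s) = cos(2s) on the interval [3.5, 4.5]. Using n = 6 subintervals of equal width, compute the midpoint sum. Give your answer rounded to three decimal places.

-0.123

Δs = (4.5 − 3.5)/6 = 1/6.
Midpoints: 43/12, 3.75, 47/12, 49/12, 4.25, 53/12.
r(43/12) ≈ 0.634, r(3.75) ≈ 0.347, r(47/12) ≈ 0.021, r(49/12) ≈ -0.308, r(4.25) ≈ -0.602, r(53/12) ≈ -0.830.
Sum = Δs · [r(43/12) + r(3.75) + r(47/12) + ...].
Sum ≈ -0.123.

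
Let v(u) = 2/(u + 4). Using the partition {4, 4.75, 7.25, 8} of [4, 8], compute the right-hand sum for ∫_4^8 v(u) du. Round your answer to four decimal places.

Subinterval widths: 0.75, 2.5, 0.75.
Right endpoints: 4.75, 7.25, 8.
v(4.75) = 8/35, v(7.25) = 8/45, v(8) = 1/6.
Sum = Σ Δu_i · v(u_i).
Sum ≈ 0.7409.

0.7409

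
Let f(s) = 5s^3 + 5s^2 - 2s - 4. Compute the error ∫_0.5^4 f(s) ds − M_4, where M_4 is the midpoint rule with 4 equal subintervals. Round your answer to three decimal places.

Exact integral: ∫_0.5^4 f(s) ds ≈ 396.63021.
M_4 ≈ 387.97705.
Error ≈ 396.63021 − 387.97705 ≈ 8.653.

8.653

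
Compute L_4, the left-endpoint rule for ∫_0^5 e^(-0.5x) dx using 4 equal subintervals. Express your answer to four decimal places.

2.4689

Δx = (5 − 0)/4 = 1.25.
Left endpoints: 0, 1.25, 2.5, 3.75.
f(0) ≈ 1.0000, f(1.25) ≈ 0.5353, f(2.5) ≈ 0.2865, f(3.75) ≈ 0.1534.
Sum = Δx · [f(0) + f(1.25) + f(2.5) + f(3.75)].
Sum ≈ 2.4689.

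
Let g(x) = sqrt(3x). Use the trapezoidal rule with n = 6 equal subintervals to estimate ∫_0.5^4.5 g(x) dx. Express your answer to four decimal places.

10.5850

Δx = (4.5 − 0.5)/6 = 2/3.
g(0.5) ≈ 1.2247, g(7/6) ≈ 1.8708, g(11/6) ≈ 2.3452, g(2.5) ≈ 2.7386, g(19/6) ≈ 3.0822, g(23/6) ≈ 3.3912, g(4.5) ≈ 3.6742.
T_6 = (Δx/2)·[g(x_0) + 2g(x_1) + ... + 2g(x_{5}) + g(x_6)].
Sum ≈ 10.5850.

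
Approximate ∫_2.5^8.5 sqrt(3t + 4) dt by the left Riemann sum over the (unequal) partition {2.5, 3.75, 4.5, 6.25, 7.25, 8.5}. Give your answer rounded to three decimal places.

Subinterval widths: 1.25, 0.75, 1.75, 1, 1.25.
Left endpoints: 2.5, 3.75, 4.5, 6.25, 7.25.
f(2.5) ≈ 3.391, f(3.75) ≈ 3.905, f(4.5) ≈ 4.183, f(6.25) ≈ 4.770, f(7.25) ≈ 5.074.
Sum = Σ Δt_i · f(t_i).
Sum ≈ 25.601.

25.601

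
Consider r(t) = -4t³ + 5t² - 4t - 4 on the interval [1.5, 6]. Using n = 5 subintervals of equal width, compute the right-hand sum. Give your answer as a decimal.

-1361.25

Δt = (6 − 1.5)/5 = 0.9.
Right endpoints: 2.4, 3.3, 4.2, 5.1, 6.
r(2.4) = -40.096, r(3.3) = -106.498, r(4.2) = -228.952, r(5.1) = -424.954, r(6) = -712.
Sum = Δt · [r(2.4) + r(3.3) + r(4.2) + r(5.1) + r(6)].
Sum = -1361.25.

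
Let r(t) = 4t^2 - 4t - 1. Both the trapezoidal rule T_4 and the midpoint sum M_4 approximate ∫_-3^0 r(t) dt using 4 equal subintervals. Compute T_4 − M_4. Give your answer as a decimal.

1.6875

T_4 = 52.125.
M_4 = 50.4375.
T_4 − M_4 = 1.6875.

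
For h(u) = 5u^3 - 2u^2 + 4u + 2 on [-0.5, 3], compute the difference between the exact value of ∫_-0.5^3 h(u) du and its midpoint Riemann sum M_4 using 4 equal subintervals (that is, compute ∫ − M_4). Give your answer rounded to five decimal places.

3.74040

Exact integral: ∫_-0.5^3 h(u) du ≈ 107.5885417.
M_4 ≈ 103.8481445.
Error ≈ 107.5885417 − 103.8481445 ≈ 3.74040.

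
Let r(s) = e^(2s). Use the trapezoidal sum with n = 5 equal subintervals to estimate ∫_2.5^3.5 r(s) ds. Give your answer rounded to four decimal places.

480.4147

Δs = (3.5 − 2.5)/5 = 0.2.
r(2.5) ≈ 148.4132, r(2.7) ≈ 221.4064, r(2.9) ≈ 330.2996, r(3.1) ≈ 492.7490, r(3.3) ≈ 735.0952, r(3.5) ≈ 1096.6332.
T_5 = (Δs/2)·[r(s_0) + 2r(s_1) + ... + 2r(s_{4}) + r(s_5)].
Sum ≈ 480.4147.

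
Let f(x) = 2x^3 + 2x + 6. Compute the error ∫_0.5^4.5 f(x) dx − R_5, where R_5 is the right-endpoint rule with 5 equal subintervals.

Exact integral: ∫_0.5^4.5 f(x) dx = 249.
R_5 = 331.4.
Error = 249 − 331.4 = -82.4.

-82.4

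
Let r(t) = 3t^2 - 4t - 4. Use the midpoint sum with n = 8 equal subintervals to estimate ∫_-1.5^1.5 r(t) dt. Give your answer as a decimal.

Δt = (1.5 − (-1.5))/8 = 0.375.
Midpoints: -1.3125, -0.9375, -0.5625, -0.1875, 0.1875, 0.5625, 0.9375, 1.3125.
r(-1.3125) = 6.41796875, r(-0.9375) = 2.38671875, r(-0.5625) = -0.80078125, r(-0.1875) = -3.14453125, r(0.1875) = -4.64453125, r(0.5625) = -5.30078125, r(0.9375) = -5.11328125, r(1.3125) = -4.08203125.
Sum = Δt · [r(-1.3125) + r(-0.9375) + r(-0.5625) + ...].
Sum = -5.35546875.

-5.35546875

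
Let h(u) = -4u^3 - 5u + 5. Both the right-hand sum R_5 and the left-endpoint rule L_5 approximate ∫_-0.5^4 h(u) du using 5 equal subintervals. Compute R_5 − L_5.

-251.1

R_5 = -411.12.
L_5 = -160.02.
R_5 − L_5 = -251.1.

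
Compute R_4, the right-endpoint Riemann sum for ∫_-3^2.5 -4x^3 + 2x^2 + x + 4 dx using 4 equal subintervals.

-17.57421875

Δx = (2.5 − (-3))/4 = 1.375.
Right endpoints: -1.625, -0.25, 1.125, 2.5.
f(-1.625) = 24.8203125, f(-0.25) = 3.9375, f(1.125) = 1.9609375, f(2.5) = -43.5.
Sum = Δx · [f(-1.625) + f(-0.25) + f(1.125) + f(2.5)].
Sum = -17.57421875.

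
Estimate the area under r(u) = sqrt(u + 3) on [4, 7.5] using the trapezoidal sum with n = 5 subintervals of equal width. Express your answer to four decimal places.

Δu = (7.5 − 4)/5 = 0.7.
r(4) ≈ 2.6458, r(4.7) ≈ 2.7749, r(5.4) ≈ 2.8983, r(6.1) ≈ 3.0166, r(6.8) ≈ 3.1305, r(7.5) ≈ 3.2404.
T_5 = (Δu/2)·[r(u_0) + 2r(u_1) + ... + 2r(u_{4}) + r(u_5)].
Sum ≈ 10.3343.

10.3343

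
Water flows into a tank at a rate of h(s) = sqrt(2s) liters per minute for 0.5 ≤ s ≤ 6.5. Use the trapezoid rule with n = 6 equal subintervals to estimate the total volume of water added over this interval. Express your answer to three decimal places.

Δs = (6.5 − 0.5)/6 = 1.
h(0.5) ≈ 1.000, h(1.5) ≈ 1.732, h(2.5) ≈ 2.236, h(3.5) ≈ 2.646, h(4.5) ≈ 3.000, h(5.5) ≈ 3.317, h(6.5) ≈ 3.606.
T_6 = (Δs/2)·[h(s_0) + 2h(s_1) + ... + 2h(s_{5}) + h(s_6)].
Sum ≈ 15.233.

15.233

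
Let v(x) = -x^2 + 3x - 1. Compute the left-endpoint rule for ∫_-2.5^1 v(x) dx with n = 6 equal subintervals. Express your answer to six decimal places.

Δx = (1 − (-2.5))/6 = 7/12.
Left endpoints: -2.5, -23/12, -4/3, -0.75, -1/6, 5/12.
v(-2.5) = -14.75, v(-23/12) = -1501/144, v(-4/3) = -61/9, v(-0.75) = -3.8125, v(-1/6) = -55/36, v(5/12) = 11/144.
Sum = Δx · [v(-2.5) + v(-23/12) + v(-4/3) + ...].
Sum ≈ -21.708912.

-21.708912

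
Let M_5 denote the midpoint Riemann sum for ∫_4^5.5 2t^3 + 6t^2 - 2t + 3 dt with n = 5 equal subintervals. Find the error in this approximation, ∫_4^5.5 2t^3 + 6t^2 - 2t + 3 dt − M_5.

Exact integral: ∫_4^5.5 f(t) dt = 524.53125.
M_5 = 524.143125.
Error = 524.53125 − 524.143125 = 0.388125.

0.388125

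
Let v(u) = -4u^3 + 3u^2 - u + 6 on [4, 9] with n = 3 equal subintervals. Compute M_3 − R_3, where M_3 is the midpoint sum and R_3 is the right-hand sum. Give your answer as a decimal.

2318.75

M_3 ≈ -5555.694444.
R_3 ≈ -7874.444444.
M_3 − R_3 = 2318.75.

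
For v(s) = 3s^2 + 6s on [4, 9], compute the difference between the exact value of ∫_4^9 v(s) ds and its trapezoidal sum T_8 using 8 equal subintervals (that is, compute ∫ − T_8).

-0.9765625

Exact integral: ∫_4^9 v(s) ds = 860.
T_8 = 860.9765625.
Error = 860 − 860.9765625 = -0.9765625.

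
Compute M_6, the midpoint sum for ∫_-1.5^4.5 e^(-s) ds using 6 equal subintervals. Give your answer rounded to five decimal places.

4.28960

Δs = (4.5 − (-1.5))/6 = 1.
Midpoints: -1, 0, 1, 2, 3, 4.
f(-1) ≈ 2.71828, f(0) ≈ 1.00000, f(1) ≈ 0.36788, f(2) ≈ 0.13534, f(3) ≈ 0.04979, f(4) ≈ 0.01832.
Sum = Δs · [f(-1) + f(0) + f(1) + ...].
Sum ≈ 4.28960.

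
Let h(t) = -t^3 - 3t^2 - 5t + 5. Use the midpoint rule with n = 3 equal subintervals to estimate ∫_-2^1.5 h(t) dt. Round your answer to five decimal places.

14.12760

Δt = (1.5 − (-2))/3 = 7/6.
Midpoints: -17/12, -0.25, 11/12.
h(-17/12) = 15389/1728, h(-0.25) = 6.078125, h(11/12) = -4967/1728.
Sum = Δt · [h(-17/12) + h(-0.25) + h(11/12)].
Sum ≈ 14.12760.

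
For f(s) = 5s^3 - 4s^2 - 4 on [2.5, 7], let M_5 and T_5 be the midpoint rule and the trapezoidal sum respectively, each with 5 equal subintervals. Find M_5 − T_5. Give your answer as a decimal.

-61.2815625

M_5 = 2477.4946875.
T_5 = 2538.77625.
M_5 − T_5 = -61.2815625.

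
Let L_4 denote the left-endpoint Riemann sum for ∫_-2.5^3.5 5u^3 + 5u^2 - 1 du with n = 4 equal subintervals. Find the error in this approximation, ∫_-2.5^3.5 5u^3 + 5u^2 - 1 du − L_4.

Exact integral: ∫_-2.5^3.5 f(u) du = 230.25.
L_4 = 16.5.
Error = 230.25 − 16.5 = 213.75.

213.75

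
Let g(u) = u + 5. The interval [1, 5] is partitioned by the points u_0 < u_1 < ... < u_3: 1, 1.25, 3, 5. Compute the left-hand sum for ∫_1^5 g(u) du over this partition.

Subinterval widths: 0.25, 1.75, 2.
Left endpoints: 1, 1.25, 3.
g(1) = 6, g(1.25) = 6.25, g(3) = 8.
Sum = Σ Δu_i · g(u_i).
Sum = 28.4375.

28.4375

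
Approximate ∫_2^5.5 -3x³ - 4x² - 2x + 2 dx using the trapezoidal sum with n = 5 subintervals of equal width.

-915.50375

Δx = (5.5 − 2)/5 = 0.7.
f(2) = -42, f(2.7) = -91.609, f(3.4) = -168.952, f(4.1) = -280.203, f(4.8) = -431.536, f(5.5) = -629.125.
T_5 = (Δx/2)·[f(x_0) + 2f(x_1) + ... + 2f(x_{4}) + f(x_5)].
Sum = -915.50375.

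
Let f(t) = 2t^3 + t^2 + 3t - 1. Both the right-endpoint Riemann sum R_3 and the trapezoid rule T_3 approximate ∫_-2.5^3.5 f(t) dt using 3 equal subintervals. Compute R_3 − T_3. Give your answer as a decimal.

R_3 = 235.
T_3 = 94.
R_3 − T_3 = 141.

141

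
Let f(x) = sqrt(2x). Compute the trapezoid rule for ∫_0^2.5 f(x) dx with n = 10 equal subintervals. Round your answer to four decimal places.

3.6924

Δx = (2.5 − 0)/10 = 0.25.
f(0) ≈ 0.0000, f(0.25) ≈ 0.7071, f(0.5) ≈ 1.0000, f(0.75) ≈ 1.2247, f(1) ≈ 1.4142, f(1.25) ≈ 1.5811, f(1.5) ≈ 1.7321, f(1.75) ≈ 1.8708, f(2) ≈ 2.0000, f(2.25) ≈ 2.1213, f(2.5) ≈ 2.2361.
T_10 = (Δx/2)·[f(x_0) + 2f(x_1) + ... + 2f(x_{9}) + f(x_10)].
Sum ≈ 3.6924.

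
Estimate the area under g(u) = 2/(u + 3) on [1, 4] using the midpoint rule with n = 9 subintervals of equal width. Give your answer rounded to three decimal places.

1.119

Δu = (4 − 1)/9 = 1/3.
Midpoints: 7/6, 1.5, 11/6, 13/6, 2.5, 17/6, 19/6, 3.5, 23/6.
g(7/6) = 0.48, g(1.5) = 4/9, g(11/6) = 12/29, g(13/6) = 12/31, g(2.5) = 4/11, g(17/6) = 12/35, g(19/6) = 12/37, g(3.5) = 4/13, g(23/6) = 12/41.
Sum = Δu · [g(7/6) + g(1.5) + g(11/6) + ...].
Sum ≈ 1.119.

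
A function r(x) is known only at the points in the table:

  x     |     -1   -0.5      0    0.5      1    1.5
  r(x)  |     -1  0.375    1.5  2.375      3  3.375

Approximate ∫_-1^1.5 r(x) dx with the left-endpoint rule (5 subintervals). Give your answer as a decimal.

Δx = 0.5.
Sum = 0.5·[(-1) + 0.375 + 1.5 + 2.375 + 3] = 3.125.

3.125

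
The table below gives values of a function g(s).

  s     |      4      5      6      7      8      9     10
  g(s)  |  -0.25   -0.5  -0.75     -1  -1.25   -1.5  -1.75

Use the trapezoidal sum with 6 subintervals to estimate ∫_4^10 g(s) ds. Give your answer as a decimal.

Δs = 1.
T_6 = (1/2)·[(-0.25) + 2·(-0.5) + 2·(-0.75) + 2·(-1) + 2·(-1.25) + 2·(-1.5) + (-1.75)] = -6.

-6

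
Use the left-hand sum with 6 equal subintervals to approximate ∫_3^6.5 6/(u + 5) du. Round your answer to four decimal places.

Δu = (6.5 − 3)/6 = 7/12.
Left endpoints: 3, 43/12, 25/6, 4.75, 16/3, 71/12.
f(3) = 0.75, f(43/12) = 72/103, f(25/6) = 36/55, f(4.75) = 8/13, f(16/3) = 18/31, f(71/12) = 72/131.
Sum = Δu · [f(3) + f(43/12) + f(25/6) + ...].
Sum ≈ 2.2454.

2.2454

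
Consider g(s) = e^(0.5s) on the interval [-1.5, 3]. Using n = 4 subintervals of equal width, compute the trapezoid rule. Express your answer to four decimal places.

Δs = (3 − (-1.5))/4 = 1.125.
g(-1.5) ≈ 0.4724, g(-0.375) ≈ 0.8290, g(0.75) ≈ 1.4550, g(1.875) ≈ 2.5536, g(3) ≈ 4.4817.
T_4 = (Δs/2)·[g(s_0) + 2g(s_1) + 2g(s_2) + 2g(s_3) + g(s_4)].
Sum ≈ 8.2290.

8.2290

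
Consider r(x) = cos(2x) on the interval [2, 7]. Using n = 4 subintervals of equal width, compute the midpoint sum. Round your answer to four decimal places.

1.1508

Δx = (7 − 2)/4 = 1.25.
Midpoints: 2.625, 3.875, 5.125, 6.375.
r(2.625) ≈ 0.5121, r(3.875) ≈ 0.1038, r(5.125) ≈ -0.6784, r(6.375) ≈ 0.9832.
Sum = Δx · [r(2.625) + r(3.875) + r(5.125) + r(6.375)].
Sum ≈ 1.1508.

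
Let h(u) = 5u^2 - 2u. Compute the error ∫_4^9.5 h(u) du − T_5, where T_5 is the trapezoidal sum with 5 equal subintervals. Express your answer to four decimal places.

-5.5458

Exact integral: ∫_4^9.5 h(u) du ≈ 1248.041667.
T_5 = 1253.5875.
Error ≈ 1248.041667 − 1253.5875 ≈ -5.5458.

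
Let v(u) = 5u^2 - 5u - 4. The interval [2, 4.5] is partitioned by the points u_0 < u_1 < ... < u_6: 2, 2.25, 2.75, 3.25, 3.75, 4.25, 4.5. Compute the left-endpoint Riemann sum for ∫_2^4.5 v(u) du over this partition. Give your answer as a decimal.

Subinterval widths: 0.25, 0.5, 0.5, 0.5, 0.5, 0.25.
Left endpoints: 2, 2.25, 2.75, 3.25, 3.75, 4.25.
v(2) = 6, v(2.25) = 10.0625, v(2.75) = 20.0625, v(3.25) = 32.5625, v(3.75) = 47.5625, v(4.25) = 65.0625.
Sum = Σ Δu_i · v(u_i).
Sum = 72.890625.

72.890625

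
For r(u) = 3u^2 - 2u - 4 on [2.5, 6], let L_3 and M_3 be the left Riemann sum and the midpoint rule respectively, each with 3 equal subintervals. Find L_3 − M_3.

-44.40625

L_3 ≈ 111.0277778.
M_3 ≈ 155.4340278.
L_3 − M_3 = -44.40625.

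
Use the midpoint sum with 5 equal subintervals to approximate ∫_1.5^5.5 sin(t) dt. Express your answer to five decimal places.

Δt = (5.5 − 1.5)/5 = 0.8.
Midpoints: 1.9, 2.7, 3.5, 4.3, 5.1.
f(1.9) ≈ 0.94630, f(2.7) ≈ 0.42738, f(3.5) ≈ -0.35078, f(4.3) ≈ -0.91617, f(5.1) ≈ -0.92581.
Sum = Δt · [f(1.9) + f(2.7) + f(3.5) + f(4.3) + f(5.1)].
Sum ≈ -0.65527.

-0.65527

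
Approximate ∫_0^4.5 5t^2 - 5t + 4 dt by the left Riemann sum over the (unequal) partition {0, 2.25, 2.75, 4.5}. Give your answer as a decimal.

67.140625

Subinterval widths: 2.25, 0.5, 1.75.
Left endpoints: 0, 2.25, 2.75.
f(0) = 4, f(2.25) = 18.0625, f(2.75) = 28.0625.
Sum = Σ Δt_i · f(t_i).
Sum = 67.140625.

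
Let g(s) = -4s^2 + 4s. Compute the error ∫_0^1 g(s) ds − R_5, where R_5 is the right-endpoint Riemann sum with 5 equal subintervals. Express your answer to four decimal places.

Exact integral: ∫_0^1 g(s) ds ≈ 0.666667.
R_5 = 0.64.
Error ≈ 0.666667 − 0.64 ≈ 0.0267.

0.0267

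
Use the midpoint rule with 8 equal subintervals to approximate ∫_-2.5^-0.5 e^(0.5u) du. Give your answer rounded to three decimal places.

0.984

Δu = (-0.5 − (-2.5))/8 = 0.25.
Midpoints: -2.375, -2.125, -1.875, -1.625, -1.375, -1.125, -0.875, -0.625.
f(-2.375) ≈ 0.305, f(-2.125) ≈ 0.346, f(-1.875) ≈ 0.392, f(-1.625) ≈ 0.444, f(-1.375) ≈ 0.503, f(-1.125) ≈ 0.570, f(-0.875) ≈ 0.646, f(-0.625) ≈ 0.732.
Sum = Δu · [f(-2.375) + f(-2.125) + f(-1.875) + ...].
Sum ≈ 0.984.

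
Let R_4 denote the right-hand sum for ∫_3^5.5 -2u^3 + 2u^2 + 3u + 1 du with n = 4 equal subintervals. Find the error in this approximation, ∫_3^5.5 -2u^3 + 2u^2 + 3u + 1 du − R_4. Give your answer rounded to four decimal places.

Exact integral: ∫_3^5.5 f(u) du ≈ -289.739583.
R_4 ≈ -365.048828.
Error ≈ -289.739583 − (-365.048828) ≈ 75.3092.

75.3092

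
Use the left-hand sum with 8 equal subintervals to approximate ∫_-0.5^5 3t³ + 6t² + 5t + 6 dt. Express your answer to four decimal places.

Δt = (5 − (-0.5))/8 = 0.6875.
Left endpoints: -0.5, 0.1875, 0.875, 1.5625, 2.25, 2.9375, 3.625, 4.3125.
f(-0.5) = 4.625, f(0.1875) = 29361/4096, f(0.875) = 8693/512, f(1.5625) = 163451/4096, f(2.25) = 81.796875, f(2.9375) = 608269/4096, f(3.625) = 125887/512, f(4.3125) = 1555479/4096.
Sum = Δt · [f(-0.5) + f(0.1875) + f(0.875) + ...].
Sum ≈ 635.6663.

635.6663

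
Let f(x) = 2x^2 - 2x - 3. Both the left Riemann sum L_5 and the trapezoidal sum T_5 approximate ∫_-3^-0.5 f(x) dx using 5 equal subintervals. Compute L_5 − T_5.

5.625

L_5 = 25.
T_5 = 19.375.
L_5 − T_5 = 5.625.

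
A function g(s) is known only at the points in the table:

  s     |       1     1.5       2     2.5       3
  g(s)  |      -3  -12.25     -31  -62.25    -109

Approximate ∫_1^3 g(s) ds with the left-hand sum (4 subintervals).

Δs = 0.5.
Sum = 0.5·[(-3) + (-12.25) + (-31) + (-62.25)] = -54.25.

-54.25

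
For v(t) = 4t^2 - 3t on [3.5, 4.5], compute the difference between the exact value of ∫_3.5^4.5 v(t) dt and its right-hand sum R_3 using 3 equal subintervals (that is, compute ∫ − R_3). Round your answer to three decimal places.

-4.907

Exact integral: ∫_3.5^4.5 v(t) dt ≈ 52.33333.
R_3 ≈ 57.24074.
Error ≈ 52.33333 − 57.24074 ≈ -4.907.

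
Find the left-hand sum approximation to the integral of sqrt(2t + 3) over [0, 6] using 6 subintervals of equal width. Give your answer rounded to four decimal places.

Δt = (6 − 0)/6 = 1.
Left endpoints: 0, 1, 2, 3, 4, 5.
f(0) ≈ 1.7321, f(1) ≈ 2.2361, f(2) ≈ 2.6458, f(3) ≈ 3.0000, f(4) ≈ 3.3166, f(5) ≈ 3.6056.
Sum = Δt · [f(0) + f(1) + f(2) + ...].
Sum ≈ 16.5360.

16.5360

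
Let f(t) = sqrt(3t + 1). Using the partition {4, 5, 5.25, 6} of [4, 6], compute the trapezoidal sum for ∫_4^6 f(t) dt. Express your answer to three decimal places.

7.984

Subinterval widths: 1, 0.25, 0.75.
f(4) ≈ 3.606, f(5) ≈ 4.000, f(5.25) ≈ 4.093, f(6) ≈ 4.359.
On each subinterval the trapezoid contributes (Δt_i/2)·[f(t_{i-1}) + f(t_i)].
Sum ≈ 7.984.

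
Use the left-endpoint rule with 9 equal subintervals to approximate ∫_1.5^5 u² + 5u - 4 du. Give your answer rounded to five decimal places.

Δu = (5 − 1.5)/9 = 7/18.
Left endpoints: 1.5, 17/9, 41/18, 8/3, 55/18, 31/9, 23/6, 38/9, 83/18.
f(1.5) = 5.75, f(17/9) = 730/81, f(41/18) = 4075/324, f(8/3) = 148/9, f(55/18) = 6679/324, f(31/9) = 2032/81, f(23/6) = 1075/36, f(38/9) = 2830/81, f(83/18) = 13063/324.
Sum = Δu · [f(1.5) + f(17/9) + f(41/18) + ...].
Sum ≈ 75.67850.

75.67850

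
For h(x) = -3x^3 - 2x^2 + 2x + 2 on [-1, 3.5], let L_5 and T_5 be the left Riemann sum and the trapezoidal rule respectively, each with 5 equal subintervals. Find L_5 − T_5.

L_5 = -63.54.
T_5 = -128.84625.
L_5 − T_5 = 65.30625.

65.30625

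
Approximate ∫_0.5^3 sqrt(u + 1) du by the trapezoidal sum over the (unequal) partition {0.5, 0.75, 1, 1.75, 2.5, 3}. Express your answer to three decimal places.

4.104

Subinterval widths: 0.25, 0.25, 0.75, 0.75, 0.5.
f(0.5) ≈ 1.225, f(0.75) ≈ 1.323, f(1) ≈ 1.414, f(1.75) ≈ 1.658, f(2.5) ≈ 1.871, f(3) ≈ 2.000.
On each subinterval the trapezoid contributes (Δu_i/2)·[f(u_{i-1}) + f(u_i)].
Sum ≈ 4.104.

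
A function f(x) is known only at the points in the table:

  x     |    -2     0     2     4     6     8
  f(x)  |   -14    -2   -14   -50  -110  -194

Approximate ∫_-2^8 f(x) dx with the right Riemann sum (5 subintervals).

-740

Δx = 2.
Sum = 2·[(-2) + (-14) + (-50) + (-110) + (-194)] = -740.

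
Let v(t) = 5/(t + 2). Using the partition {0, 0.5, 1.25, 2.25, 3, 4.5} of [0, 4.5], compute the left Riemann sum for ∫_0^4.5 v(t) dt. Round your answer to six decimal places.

6.670814

Subinterval widths: 0.5, 0.75, 1, 0.75, 1.5.
Left endpoints: 0, 0.5, 1.25, 2.25, 3.
v(0) = 2.5, v(0.5) = 2, v(1.25) = 20/13, v(2.25) = 20/17, v(3) = 1.
Sum = Σ Δt_i · v(t_i).
Sum ≈ 6.670814.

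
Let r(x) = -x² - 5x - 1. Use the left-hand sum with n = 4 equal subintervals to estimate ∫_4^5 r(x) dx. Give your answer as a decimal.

-42.09375

Δx = (5 − 4)/4 = 0.25.
Left endpoints: 4, 4.25, 4.5, 4.75.
r(4) = -37, r(4.25) = -40.3125, r(4.5) = -43.75, r(4.75) = -47.3125.
Sum = Δx · [r(4) + r(4.25) + r(4.5) + r(4.75)].
Sum = -42.09375.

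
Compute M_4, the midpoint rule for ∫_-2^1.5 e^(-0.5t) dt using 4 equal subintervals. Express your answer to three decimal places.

Δt = (1.5 − (-2))/4 = 0.875.
Midpoints: -1.5625, -0.6875, 0.1875, 1.0625.
f(-1.5625) ≈ 2.184, f(-0.6875) ≈ 1.410, f(0.1875) ≈ 0.911, f(1.0625) ≈ 0.588.
Sum = Δt · [f(-1.5625) + f(-0.6875) + f(0.1875) + f(1.0625)].
Sum ≈ 4.456.

4.456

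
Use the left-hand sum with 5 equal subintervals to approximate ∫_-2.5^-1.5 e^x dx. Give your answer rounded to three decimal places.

Δx = (-1.5 − (-2.5))/5 = 0.2.
Left endpoints: -2.5, -2.3, -2.1, -1.9, -1.7.
f(-2.5) ≈ 0.082, f(-2.3) ≈ 0.100, f(-2.1) ≈ 0.122, f(-1.9) ≈ 0.150, f(-1.7) ≈ 0.183.
Sum = Δx · [f(-2.5) + f(-2.3) + f(-2.1) + f(-1.9) + f(-1.7)].
Sum ≈ 0.127.

0.127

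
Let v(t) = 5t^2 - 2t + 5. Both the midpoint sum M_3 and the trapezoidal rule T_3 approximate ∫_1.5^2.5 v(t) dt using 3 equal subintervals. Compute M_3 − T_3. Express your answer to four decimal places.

M_3 ≈ 21.370370.
T_3 ≈ 21.509259.
M_3 − T_3 ≈ -0.1389.

-0.1389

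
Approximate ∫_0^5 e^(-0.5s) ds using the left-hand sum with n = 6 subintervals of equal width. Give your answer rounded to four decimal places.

Δs = (5 − 0)/6 = 5/6.
Left endpoints: 0, 5/6, 5/3, 2.5, 10/3, 25/6.
f(0) ≈ 1.0000, f(5/6) ≈ 0.6592, f(5/3) ≈ 0.4346, f(2.5) ≈ 0.2865, f(10/3) ≈ 0.1889, f(25/6) ≈ 0.1245.
Sum = Δs · [f(0) + f(5/6) + f(5/3) + ...].
Sum ≈ 2.2448.

2.2448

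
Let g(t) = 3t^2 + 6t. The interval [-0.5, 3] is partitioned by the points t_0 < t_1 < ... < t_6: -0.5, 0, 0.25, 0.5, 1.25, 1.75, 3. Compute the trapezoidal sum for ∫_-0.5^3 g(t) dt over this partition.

54.703125

Subinterval widths: 0.5, 0.25, 0.25, 0.75, 0.5, 1.25.
g(-0.5) = -2.25, g(0) = 0, g(0.25) = 1.6875, g(0.5) = 3.75, g(1.25) = 12.1875, g(1.75) = 19.6875, g(3) = 45.
On each subinterval the trapezoid contributes (Δt_i/2)·[g(t_{i-1}) + g(t_i)].
Sum = 54.703125.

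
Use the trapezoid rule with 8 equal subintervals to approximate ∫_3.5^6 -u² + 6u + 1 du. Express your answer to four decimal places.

16.0010

Δu = (6 − 3.5)/8 = 0.3125.
f(3.5) = 9.75, f(3.8125) = 9.33984375, f(4.125) = 8.734375, f(4.4375) = 7.93359375, f(4.75) = 6.9375, f(5.0625) = 5.74609375, f(5.375) = 4.359375, f(5.6875) = 2.77734375, f(6) = 1.
T_8 = (Δu/2)·[f(u_0) + 2f(u_1) + ... + 2f(u_{7}) + f(u_8)].
Sum ≈ 16.0010.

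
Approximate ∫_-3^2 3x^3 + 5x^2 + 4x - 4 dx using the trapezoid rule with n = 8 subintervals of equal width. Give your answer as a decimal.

-20.25390625

Δx = (2 − (-3))/8 = 0.625.
f(-3) = -52, f(-2.375) = -13049/512, f(-1.75) = -11.765625, f(-1.125) = -3299/512, f(-0.5) = -5.125, f(0.125) = -1749/512, f(0.75) = 3.078125, f(1.375) = 9601/512, f(2) = 48.
T_8 = (Δx/2)·[f(x_0) + 2f(x_1) + ... + 2f(x_{7}) + f(x_8)].
Sum = -20.25390625.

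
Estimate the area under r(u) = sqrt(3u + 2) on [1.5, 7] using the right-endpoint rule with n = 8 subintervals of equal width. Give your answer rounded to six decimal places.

21.590749

Δu = (7 − 1.5)/8 = 0.6875.
Right endpoints: 2.1875, 2.875, 3.5625, 4.25, 4.9375, 5.625, 6.3125, 7.
r(2.1875) ≈ 2.926175, r(2.875) ≈ 3.259601, r(3.5625) ≈ 3.561952, r(4.25) ≈ 3.840573, r(4.9375) ≈ 4.100305, r(5.625) ≈ 4.344537, r(6.3125) ≈ 4.575751, r(7) ≈ 4.795832.
Sum = Δu · [r(2.1875) + r(2.875) + r(3.5625) + ...].
Sum ≈ 21.590749.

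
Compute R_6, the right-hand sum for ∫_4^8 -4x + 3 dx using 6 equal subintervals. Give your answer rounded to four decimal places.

-89.3333

Δx = (8 − 4)/6 = 2/3.
Right endpoints: 14/3, 16/3, 6, 20/3, 22/3, 8.
f(14/3) = -47/3, f(16/3) = -55/3, f(6) = -21, f(20/3) = -71/3, f(22/3) = -79/3, f(8) = -29.
Sum = Δx · [f(14/3) + f(16/3) + f(6) + ...].
Sum ≈ -89.3333.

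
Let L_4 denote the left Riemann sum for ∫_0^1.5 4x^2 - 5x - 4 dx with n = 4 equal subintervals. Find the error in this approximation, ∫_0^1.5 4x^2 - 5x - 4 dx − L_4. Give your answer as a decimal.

Exact integral: ∫_0^1.5 f(x) dx = -7.125.
L_4 = -7.265625.
Error = -7.125 − (-7.265625) = 0.140625.

0.140625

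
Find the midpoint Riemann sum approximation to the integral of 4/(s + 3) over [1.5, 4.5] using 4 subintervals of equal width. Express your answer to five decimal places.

2.04036

Δs = (4.5 − 1.5)/4 = 0.75.
Midpoints: 1.875, 2.625, 3.375, 4.125.
f(1.875) = 32/39, f(2.625) = 32/45, f(3.375) = 32/51, f(4.125) = 32/57.
Sum = Δs · [f(1.875) + f(2.625) + f(3.375) + f(4.125)].
Sum ≈ 2.04036.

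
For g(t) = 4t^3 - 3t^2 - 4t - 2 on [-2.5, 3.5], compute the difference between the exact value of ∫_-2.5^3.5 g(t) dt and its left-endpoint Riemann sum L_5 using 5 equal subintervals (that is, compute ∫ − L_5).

Exact integral: ∫_-2.5^3.5 g(t) dt = 28.5.
L_5 = -82.38.
Error = 28.5 − (-82.38) = 110.88.

110.88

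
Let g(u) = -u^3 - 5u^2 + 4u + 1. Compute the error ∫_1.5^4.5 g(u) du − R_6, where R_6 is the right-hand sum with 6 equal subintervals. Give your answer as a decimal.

43.1875

Exact integral: ∫_1.5^4.5 g(u) du = -208.5.
R_6 = -251.6875.
Error = -208.5 − (-251.6875) = 43.1875.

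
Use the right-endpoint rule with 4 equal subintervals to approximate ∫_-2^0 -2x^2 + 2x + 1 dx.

-4.5

Δx = (0 − (-2))/4 = 0.5.
Right endpoints: -1.5, -1, -0.5, 0.
f(-1.5) = -6.5, f(-1) = -3, f(-0.5) = -0.5, f(0) = 1.
Sum = Δx · [f(-1.5) + f(-1) + f(-0.5) + f(0)].
Sum = -4.5.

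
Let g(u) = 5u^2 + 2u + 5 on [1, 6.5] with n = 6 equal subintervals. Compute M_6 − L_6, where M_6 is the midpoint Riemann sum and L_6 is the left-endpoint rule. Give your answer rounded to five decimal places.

M_6 ≈ 522.8660301.
L_6 ≈ 429.0700231.
M_6 − L_6 ≈ 93.79601.

93.79601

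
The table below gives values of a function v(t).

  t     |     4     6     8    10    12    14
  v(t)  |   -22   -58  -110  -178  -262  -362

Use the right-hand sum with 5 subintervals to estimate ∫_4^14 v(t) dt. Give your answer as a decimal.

Δt = 2.
Sum = 2·[(-58) + (-110) + (-178) + (-262) + (-362)] = -1940.

-1940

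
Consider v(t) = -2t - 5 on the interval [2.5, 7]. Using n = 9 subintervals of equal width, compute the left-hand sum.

Δt = (7 − 2.5)/9 = 0.5.
Left endpoints: 2.5, 3, 3.5, 4, 4.5, 5, 5.5, 6, 6.5.
v(2.5) = -10, v(3) = -11, v(3.5) = -12, v(4) = -13, v(4.5) = -14, v(5) = -15, v(5.5) = -16, v(6) = -17, v(6.5) = -18.
Sum = Δt · [v(2.5) + v(3) + v(3.5) + ...].
Sum = -63.

-63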